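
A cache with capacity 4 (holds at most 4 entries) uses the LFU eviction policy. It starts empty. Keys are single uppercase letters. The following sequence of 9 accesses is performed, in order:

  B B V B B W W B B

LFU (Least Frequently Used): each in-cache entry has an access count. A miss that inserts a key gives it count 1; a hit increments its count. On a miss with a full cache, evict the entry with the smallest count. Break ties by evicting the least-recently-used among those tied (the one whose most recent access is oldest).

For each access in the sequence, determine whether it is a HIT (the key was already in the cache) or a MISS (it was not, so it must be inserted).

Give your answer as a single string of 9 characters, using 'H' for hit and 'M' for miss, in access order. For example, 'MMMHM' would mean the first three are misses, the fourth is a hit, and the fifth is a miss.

LFU simulation (capacity=4):
  1. access B: MISS. Cache: [B(c=1)]
  2. access B: HIT, count now 2. Cache: [B(c=2)]
  3. access V: MISS. Cache: [V(c=1) B(c=2)]
  4. access B: HIT, count now 3. Cache: [V(c=1) B(c=3)]
  5. access B: HIT, count now 4. Cache: [V(c=1) B(c=4)]
  6. access W: MISS. Cache: [V(c=1) W(c=1) B(c=4)]
  7. access W: HIT, count now 2. Cache: [V(c=1) W(c=2) B(c=4)]
  8. access B: HIT, count now 5. Cache: [V(c=1) W(c=2) B(c=5)]
  9. access B: HIT, count now 6. Cache: [V(c=1) W(c=2) B(c=6)]
Total: 6 hits, 3 misses, 0 evictions

Answer: MHMHHMHHH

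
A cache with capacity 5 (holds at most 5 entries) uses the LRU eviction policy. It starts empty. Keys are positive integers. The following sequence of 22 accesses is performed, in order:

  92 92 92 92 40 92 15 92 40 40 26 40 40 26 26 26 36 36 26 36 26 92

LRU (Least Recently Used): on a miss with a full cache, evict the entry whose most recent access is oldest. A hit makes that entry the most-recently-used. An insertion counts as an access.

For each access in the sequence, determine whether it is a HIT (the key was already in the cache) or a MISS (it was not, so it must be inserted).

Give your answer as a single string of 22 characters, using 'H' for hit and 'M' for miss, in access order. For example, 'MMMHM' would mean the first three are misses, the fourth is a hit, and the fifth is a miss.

LRU simulation (capacity=5):
  1. access 92: MISS. Cache (LRU->MRU): [92]
  2. access 92: HIT. Cache (LRU->MRU): [92]
  3. access 92: HIT. Cache (LRU->MRU): [92]
  4. access 92: HIT. Cache (LRU->MRU): [92]
  5. access 40: MISS. Cache (LRU->MRU): [92 40]
  6. access 92: HIT. Cache (LRU->MRU): [40 92]
  7. access 15: MISS. Cache (LRU->MRU): [40 92 15]
  8. access 92: HIT. Cache (LRU->MRU): [40 15 92]
  9. access 40: HIT. Cache (LRU->MRU): [15 92 40]
  10. access 40: HIT. Cache (LRU->MRU): [15 92 40]
  11. access 26: MISS. Cache (LRU->MRU): [15 92 40 26]
  12. access 40: HIT. Cache (LRU->MRU): [15 92 26 40]
  13. access 40: HIT. Cache (LRU->MRU): [15 92 26 40]
  14. access 26: HIT. Cache (LRU->MRU): [15 92 40 26]
  15. access 26: HIT. Cache (LRU->MRU): [15 92 40 26]
  16. access 26: HIT. Cache (LRU->MRU): [15 92 40 26]
  17. access 36: MISS. Cache (LRU->MRU): [15 92 40 26 36]
  18. access 36: HIT. Cache (LRU->MRU): [15 92 40 26 36]
  19. access 26: HIT. Cache (LRU->MRU): [15 92 40 36 26]
  20. access 36: HIT. Cache (LRU->MRU): [15 92 40 26 36]
  21. access 26: HIT. Cache (LRU->MRU): [15 92 40 36 26]
  22. access 92: HIT. Cache (LRU->MRU): [15 40 36 26 92]
Total: 17 hits, 5 misses, 0 evictions

Answer: MHHHMHMHHHMHHHHHMHHHHH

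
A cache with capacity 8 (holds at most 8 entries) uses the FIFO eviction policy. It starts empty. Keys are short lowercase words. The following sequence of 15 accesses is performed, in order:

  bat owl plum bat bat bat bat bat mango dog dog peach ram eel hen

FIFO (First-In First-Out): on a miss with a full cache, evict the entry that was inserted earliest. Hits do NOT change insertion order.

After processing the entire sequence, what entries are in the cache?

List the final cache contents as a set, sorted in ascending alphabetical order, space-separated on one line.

Answer: dog eel hen mango owl peach plum ram

Derivation:
FIFO simulation (capacity=8):
  1. access bat: MISS. Cache (old->new): [bat]
  2. access owl: MISS. Cache (old->new): [bat owl]
  3. access plum: MISS. Cache (old->new): [bat owl plum]
  4. access bat: HIT. Cache (old->new): [bat owl plum]
  5. access bat: HIT. Cache (old->new): [bat owl plum]
  6. access bat: HIT. Cache (old->new): [bat owl plum]
  7. access bat: HIT. Cache (old->new): [bat owl plum]
  8. access bat: HIT. Cache (old->new): [bat owl plum]
  9. access mango: MISS. Cache (old->new): [bat owl plum mango]
  10. access dog: MISS. Cache (old->new): [bat owl plum mango dog]
  11. access dog: HIT. Cache (old->new): [bat owl plum mango dog]
  12. access peach: MISS. Cache (old->new): [bat owl plum mango dog peach]
  13. access ram: MISS. Cache (old->new): [bat owl plum mango dog peach ram]
  14. access eel: MISS. Cache (old->new): [bat owl plum mango dog peach ram eel]
  15. access hen: MISS, evict bat. Cache (old->new): [owl plum mango dog peach ram eel hen]
Total: 6 hits, 9 misses, 1 evictions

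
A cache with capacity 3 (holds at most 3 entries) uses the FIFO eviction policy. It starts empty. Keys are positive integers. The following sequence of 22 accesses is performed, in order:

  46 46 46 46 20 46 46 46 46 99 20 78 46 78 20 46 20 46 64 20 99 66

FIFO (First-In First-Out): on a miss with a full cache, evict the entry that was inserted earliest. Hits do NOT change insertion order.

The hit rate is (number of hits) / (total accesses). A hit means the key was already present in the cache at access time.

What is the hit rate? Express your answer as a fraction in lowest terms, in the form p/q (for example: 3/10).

FIFO simulation (capacity=3):
  1. access 46: MISS. Cache (old->new): [46]
  2. access 46: HIT. Cache (old->new): [46]
  3. access 46: HIT. Cache (old->new): [46]
  4. access 46: HIT. Cache (old->new): [46]
  5. access 20: MISS. Cache (old->new): [46 20]
  6. access 46: HIT. Cache (old->new): [46 20]
  7. access 46: HIT. Cache (old->new): [46 20]
  8. access 46: HIT. Cache (old->new): [46 20]
  9. access 46: HIT. Cache (old->new): [46 20]
  10. access 99: MISS. Cache (old->new): [46 20 99]
  11. access 20: HIT. Cache (old->new): [46 20 99]
  12. access 78: MISS, evict 46. Cache (old->new): [20 99 78]
  13. access 46: MISS, evict 20. Cache (old->new): [99 78 46]
  14. access 78: HIT. Cache (old->new): [99 78 46]
  15. access 20: MISS, evict 99. Cache (old->new): [78 46 20]
  16. access 46: HIT. Cache (old->new): [78 46 20]
  17. access 20: HIT. Cache (old->new): [78 46 20]
  18. access 46: HIT. Cache (old->new): [78 46 20]
  19. access 64: MISS, evict 78. Cache (old->new): [46 20 64]
  20. access 20: HIT. Cache (old->new): [46 20 64]
  21. access 99: MISS, evict 46. Cache (old->new): [20 64 99]
  22. access 66: MISS, evict 20. Cache (old->new): [64 99 66]
Total: 13 hits, 9 misses, 6 evictions

Hit rate = 13/22

Answer: 13/22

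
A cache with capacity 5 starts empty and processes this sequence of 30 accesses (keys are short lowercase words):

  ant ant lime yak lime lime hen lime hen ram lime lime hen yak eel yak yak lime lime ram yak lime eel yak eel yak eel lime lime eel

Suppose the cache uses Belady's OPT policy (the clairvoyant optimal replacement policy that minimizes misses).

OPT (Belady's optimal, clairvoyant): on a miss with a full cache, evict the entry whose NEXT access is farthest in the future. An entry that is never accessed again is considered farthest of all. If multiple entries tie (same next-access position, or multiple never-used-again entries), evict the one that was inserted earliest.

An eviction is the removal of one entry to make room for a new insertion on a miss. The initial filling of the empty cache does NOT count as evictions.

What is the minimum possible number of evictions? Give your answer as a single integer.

OPT (Belady) simulation (capacity=5):
  1. access ant: MISS. Cache: [ant]
  2. access ant: HIT. Next use of ant: never. Cache: [ant]
  3. access lime: MISS. Cache: [ant lime]
  4. access yak: MISS. Cache: [ant lime yak]
  5. access lime: HIT. Next use of lime: step 6. Cache: [ant lime yak]
  6. access lime: HIT. Next use of lime: step 8. Cache: [ant lime yak]
  7. access hen: MISS. Cache: [ant lime yak hen]
  8. access lime: HIT. Next use of lime: step 11. Cache: [ant lime yak hen]
  9. access hen: HIT. Next use of hen: step 13. Cache: [ant lime yak hen]
  10. access ram: MISS. Cache: [ant lime yak hen ram]
  11. access lime: HIT. Next use of lime: step 12. Cache: [ant lime yak hen ram]
  12. access lime: HIT. Next use of lime: step 18. Cache: [ant lime yak hen ram]
  13. access hen: HIT. Next use of hen: never. Cache: [ant lime yak hen ram]
  14. access yak: HIT. Next use of yak: step 16. Cache: [ant lime yak hen ram]
  15. access eel: MISS, evict ant (next use: never). Cache: [lime yak hen ram eel]
  16. access yak: HIT. Next use of yak: step 17. Cache: [lime yak hen ram eel]
  17. access yak: HIT. Next use of yak: step 21. Cache: [lime yak hen ram eel]
  18. access lime: HIT. Next use of lime: step 19. Cache: [lime yak hen ram eel]
  19. access lime: HIT. Next use of lime: step 22. Cache: [lime yak hen ram eel]
  20. access ram: HIT. Next use of ram: never. Cache: [lime yak hen ram eel]
  21. access yak: HIT. Next use of yak: step 24. Cache: [lime yak hen ram eel]
  22. access lime: HIT. Next use of lime: step 28. Cache: [lime yak hen ram eel]
  23. access eel: HIT. Next use of eel: step 25. Cache: [lime yak hen ram eel]
  24. access yak: HIT. Next use of yak: step 26. Cache: [lime yak hen ram eel]
  25. access eel: HIT. Next use of eel: step 27. Cache: [lime yak hen ram eel]
  26. access yak: HIT. Next use of yak: never. Cache: [lime yak hen ram eel]
  27. access eel: HIT. Next use of eel: step 30. Cache: [lime yak hen ram eel]
  28. access lime: HIT. Next use of lime: step 29. Cache: [lime yak hen ram eel]
  29. access lime: HIT. Next use of lime: never. Cache: [lime yak hen ram eel]
  30. access eel: HIT. Next use of eel: never. Cache: [lime yak hen ram eel]
Total: 24 hits, 6 misses, 1 evictions

Answer: 1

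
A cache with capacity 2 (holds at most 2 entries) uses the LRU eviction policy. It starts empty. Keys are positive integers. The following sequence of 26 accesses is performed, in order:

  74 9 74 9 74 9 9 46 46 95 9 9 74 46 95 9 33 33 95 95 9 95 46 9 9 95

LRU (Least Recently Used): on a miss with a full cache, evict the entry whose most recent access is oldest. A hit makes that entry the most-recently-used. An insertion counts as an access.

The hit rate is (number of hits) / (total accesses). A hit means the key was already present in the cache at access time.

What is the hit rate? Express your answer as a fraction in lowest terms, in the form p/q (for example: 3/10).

Answer: 11/26

Derivation:
LRU simulation (capacity=2):
  1. access 74: MISS. Cache (LRU->MRU): [74]
  2. access 9: MISS. Cache (LRU->MRU): [74 9]
  3. access 74: HIT. Cache (LRU->MRU): [9 74]
  4. access 9: HIT. Cache (LRU->MRU): [74 9]
  5. access 74: HIT. Cache (LRU->MRU): [9 74]
  6. access 9: HIT. Cache (LRU->MRU): [74 9]
  7. access 9: HIT. Cache (LRU->MRU): [74 9]
  8. access 46: MISS, evict 74. Cache (LRU->MRU): [9 46]
  9. access 46: HIT. Cache (LRU->MRU): [9 46]
  10. access 95: MISS, evict 9. Cache (LRU->MRU): [46 95]
  11. access 9: MISS, evict 46. Cache (LRU->MRU): [95 9]
  12. access 9: HIT. Cache (LRU->MRU): [95 9]
  13. access 74: MISS, evict 95. Cache (LRU->MRU): [9 74]
  14. access 46: MISS, evict 9. Cache (LRU->MRU): [74 46]
  15. access 95: MISS, evict 74. Cache (LRU->MRU): [46 95]
  16. access 9: MISS, evict 46. Cache (LRU->MRU): [95 9]
  17. access 33: MISS, evict 95. Cache (LRU->MRU): [9 33]
  18. access 33: HIT. Cache (LRU->MRU): [9 33]
  19. access 95: MISS, evict 9. Cache (LRU->MRU): [33 95]
  20. access 95: HIT. Cache (LRU->MRU): [33 95]
  21. access 9: MISS, evict 33. Cache (LRU->MRU): [95 9]
  22. access 95: HIT. Cache (LRU->MRU): [9 95]
  23. access 46: MISS, evict 9. Cache (LRU->MRU): [95 46]
  24. access 9: MISS, evict 95. Cache (LRU->MRU): [46 9]
  25. access 9: HIT. Cache (LRU->MRU): [46 9]
  26. access 95: MISS, evict 46. Cache (LRU->MRU): [9 95]
Total: 11 hits, 15 misses, 13 evictions

Hit rate = 11/26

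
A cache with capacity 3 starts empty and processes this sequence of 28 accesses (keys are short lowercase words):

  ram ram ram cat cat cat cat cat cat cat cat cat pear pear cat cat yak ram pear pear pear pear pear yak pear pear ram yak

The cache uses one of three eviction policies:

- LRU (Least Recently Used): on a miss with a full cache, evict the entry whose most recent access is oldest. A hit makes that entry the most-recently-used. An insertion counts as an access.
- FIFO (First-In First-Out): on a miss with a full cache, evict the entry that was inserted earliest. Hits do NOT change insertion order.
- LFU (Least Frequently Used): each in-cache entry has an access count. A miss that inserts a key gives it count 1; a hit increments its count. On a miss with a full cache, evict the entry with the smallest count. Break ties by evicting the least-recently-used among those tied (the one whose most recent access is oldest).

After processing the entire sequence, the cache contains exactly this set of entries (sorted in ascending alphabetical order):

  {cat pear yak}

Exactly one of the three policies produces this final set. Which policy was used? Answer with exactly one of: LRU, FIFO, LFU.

Simulating under each policy and comparing final sets:
  LRU: final set = {pear ram yak} -> differs
  FIFO: final set = {pear ram yak} -> differs
  LFU: final set = {cat pear yak} -> MATCHES target
Only LFU produces the target set.

Answer: LFU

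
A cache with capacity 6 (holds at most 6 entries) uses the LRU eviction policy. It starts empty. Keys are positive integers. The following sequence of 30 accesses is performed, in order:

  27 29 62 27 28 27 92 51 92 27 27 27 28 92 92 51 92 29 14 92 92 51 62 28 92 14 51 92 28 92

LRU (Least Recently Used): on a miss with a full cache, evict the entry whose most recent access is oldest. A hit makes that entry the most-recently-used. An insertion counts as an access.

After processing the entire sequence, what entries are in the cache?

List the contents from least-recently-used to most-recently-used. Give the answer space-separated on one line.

Answer: 29 62 14 51 28 92

Derivation:
LRU simulation (capacity=6):
  1. access 27: MISS. Cache (LRU->MRU): [27]
  2. access 29: MISS. Cache (LRU->MRU): [27 29]
  3. access 62: MISS. Cache (LRU->MRU): [27 29 62]
  4. access 27: HIT. Cache (LRU->MRU): [29 62 27]
  5. access 28: MISS. Cache (LRU->MRU): [29 62 27 28]
  6. access 27: HIT. Cache (LRU->MRU): [29 62 28 27]
  7. access 92: MISS. Cache (LRU->MRU): [29 62 28 27 92]
  8. access 51: MISS. Cache (LRU->MRU): [29 62 28 27 92 51]
  9. access 92: HIT. Cache (LRU->MRU): [29 62 28 27 51 92]
  10. access 27: HIT. Cache (LRU->MRU): [29 62 28 51 92 27]
  11. access 27: HIT. Cache (LRU->MRU): [29 62 28 51 92 27]
  12. access 27: HIT. Cache (LRU->MRU): [29 62 28 51 92 27]
  13. access 28: HIT. Cache (LRU->MRU): [29 62 51 92 27 28]
  14. access 92: HIT. Cache (LRU->MRU): [29 62 51 27 28 92]
  15. access 92: HIT. Cache (LRU->MRU): [29 62 51 27 28 92]
  16. access 51: HIT. Cache (LRU->MRU): [29 62 27 28 92 51]
  17. access 92: HIT. Cache (LRU->MRU): [29 62 27 28 51 92]
  18. access 29: HIT. Cache (LRU->MRU): [62 27 28 51 92 29]
  19. access 14: MISS, evict 62. Cache (LRU->MRU): [27 28 51 92 29 14]
  20. access 92: HIT. Cache (LRU->MRU): [27 28 51 29 14 92]
  21. access 92: HIT. Cache (LRU->MRU): [27 28 51 29 14 92]
  22. access 51: HIT. Cache (LRU->MRU): [27 28 29 14 92 51]
  23. access 62: MISS, evict 27. Cache (LRU->MRU): [28 29 14 92 51 62]
  24. access 28: HIT. Cache (LRU->MRU): [29 14 92 51 62 28]
  25. access 92: HIT. Cache (LRU->MRU): [29 14 51 62 28 92]
  26. access 14: HIT. Cache (LRU->MRU): [29 51 62 28 92 14]
  27. access 51: HIT. Cache (LRU->MRU): [29 62 28 92 14 51]
  28. access 92: HIT. Cache (LRU->MRU): [29 62 28 14 51 92]
  29. access 28: HIT. Cache (LRU->MRU): [29 62 14 51 92 28]
  30. access 92: HIT. Cache (LRU->MRU): [29 62 14 51 28 92]
Total: 22 hits, 8 misses, 2 evictions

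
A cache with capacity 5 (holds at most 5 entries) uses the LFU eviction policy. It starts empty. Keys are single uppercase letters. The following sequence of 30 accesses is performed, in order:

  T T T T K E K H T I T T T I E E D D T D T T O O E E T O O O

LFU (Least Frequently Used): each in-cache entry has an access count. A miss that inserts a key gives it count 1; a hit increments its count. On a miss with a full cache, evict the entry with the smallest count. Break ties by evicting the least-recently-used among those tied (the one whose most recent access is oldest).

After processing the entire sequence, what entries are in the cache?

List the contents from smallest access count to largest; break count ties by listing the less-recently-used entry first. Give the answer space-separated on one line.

LFU simulation (capacity=5):
  1. access T: MISS. Cache: [T(c=1)]
  2. access T: HIT, count now 2. Cache: [T(c=2)]
  3. access T: HIT, count now 3. Cache: [T(c=3)]
  4. access T: HIT, count now 4. Cache: [T(c=4)]
  5. access K: MISS. Cache: [K(c=1) T(c=4)]
  6. access E: MISS. Cache: [K(c=1) E(c=1) T(c=4)]
  7. access K: HIT, count now 2. Cache: [E(c=1) K(c=2) T(c=4)]
  8. access H: MISS. Cache: [E(c=1) H(c=1) K(c=2) T(c=4)]
  9. access T: HIT, count now 5. Cache: [E(c=1) H(c=1) K(c=2) T(c=5)]
  10. access I: MISS. Cache: [E(c=1) H(c=1) I(c=1) K(c=2) T(c=5)]
  11. access T: HIT, count now 6. Cache: [E(c=1) H(c=1) I(c=1) K(c=2) T(c=6)]
  12. access T: HIT, count now 7. Cache: [E(c=1) H(c=1) I(c=1) K(c=2) T(c=7)]
  13. access T: HIT, count now 8. Cache: [E(c=1) H(c=1) I(c=1) K(c=2) T(c=8)]
  14. access I: HIT, count now 2. Cache: [E(c=1) H(c=1) K(c=2) I(c=2) T(c=8)]
  15. access E: HIT, count now 2. Cache: [H(c=1) K(c=2) I(c=2) E(c=2) T(c=8)]
  16. access E: HIT, count now 3. Cache: [H(c=1) K(c=2) I(c=2) E(c=3) T(c=8)]
  17. access D: MISS, evict H(c=1). Cache: [D(c=1) K(c=2) I(c=2) E(c=3) T(c=8)]
  18. access D: HIT, count now 2. Cache: [K(c=2) I(c=2) D(c=2) E(c=3) T(c=8)]
  19. access T: HIT, count now 9. Cache: [K(c=2) I(c=2) D(c=2) E(c=3) T(c=9)]
  20. access D: HIT, count now 3. Cache: [K(c=2) I(c=2) E(c=3) D(c=3) T(c=9)]
  21. access T: HIT, count now 10. Cache: [K(c=2) I(c=2) E(c=3) D(c=3) T(c=10)]
  22. access T: HIT, count now 11. Cache: [K(c=2) I(c=2) E(c=3) D(c=3) T(c=11)]
  23. access O: MISS, evict K(c=2). Cache: [O(c=1) I(c=2) E(c=3) D(c=3) T(c=11)]
  24. access O: HIT, count now 2. Cache: [I(c=2) O(c=2) E(c=3) D(c=3) T(c=11)]
  25. access E: HIT, count now 4. Cache: [I(c=2) O(c=2) D(c=3) E(c=4) T(c=11)]
  26. access E: HIT, count now 5. Cache: [I(c=2) O(c=2) D(c=3) E(c=5) T(c=11)]
  27. access T: HIT, count now 12. Cache: [I(c=2) O(c=2) D(c=3) E(c=5) T(c=12)]
  28. access O: HIT, count now 3. Cache: [I(c=2) D(c=3) O(c=3) E(c=5) T(c=12)]
  29. access O: HIT, count now 4. Cache: [I(c=2) D(c=3) O(c=4) E(c=5) T(c=12)]
  30. access O: HIT, count now 5. Cache: [I(c=2) D(c=3) E(c=5) O(c=5) T(c=12)]
Total: 23 hits, 7 misses, 2 evictions

Answer: I D E O T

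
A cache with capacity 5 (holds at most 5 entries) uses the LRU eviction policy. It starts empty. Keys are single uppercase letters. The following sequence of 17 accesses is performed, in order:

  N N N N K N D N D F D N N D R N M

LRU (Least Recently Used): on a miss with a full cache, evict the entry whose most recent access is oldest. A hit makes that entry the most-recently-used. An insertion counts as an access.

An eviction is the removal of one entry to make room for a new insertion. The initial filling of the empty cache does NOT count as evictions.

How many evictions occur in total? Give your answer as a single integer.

LRU simulation (capacity=5):
  1. access N: MISS. Cache (LRU->MRU): [N]
  2. access N: HIT. Cache (LRU->MRU): [N]
  3. access N: HIT. Cache (LRU->MRU): [N]
  4. access N: HIT. Cache (LRU->MRU): [N]
  5. access K: MISS. Cache (LRU->MRU): [N K]
  6. access N: HIT. Cache (LRU->MRU): [K N]
  7. access D: MISS. Cache (LRU->MRU): [K N D]
  8. access N: HIT. Cache (LRU->MRU): [K D N]
  9. access D: HIT. Cache (LRU->MRU): [K N D]
  10. access F: MISS. Cache (LRU->MRU): [K N D F]
  11. access D: HIT. Cache (LRU->MRU): [K N F D]
  12. access N: HIT. Cache (LRU->MRU): [K F D N]
  13. access N: HIT. Cache (LRU->MRU): [K F D N]
  14. access D: HIT. Cache (LRU->MRU): [K F N D]
  15. access R: MISS. Cache (LRU->MRU): [K F N D R]
  16. access N: HIT. Cache (LRU->MRU): [K F D R N]
  17. access M: MISS, evict K. Cache (LRU->MRU): [F D R N M]
Total: 11 hits, 6 misses, 1 evictions

Answer: 1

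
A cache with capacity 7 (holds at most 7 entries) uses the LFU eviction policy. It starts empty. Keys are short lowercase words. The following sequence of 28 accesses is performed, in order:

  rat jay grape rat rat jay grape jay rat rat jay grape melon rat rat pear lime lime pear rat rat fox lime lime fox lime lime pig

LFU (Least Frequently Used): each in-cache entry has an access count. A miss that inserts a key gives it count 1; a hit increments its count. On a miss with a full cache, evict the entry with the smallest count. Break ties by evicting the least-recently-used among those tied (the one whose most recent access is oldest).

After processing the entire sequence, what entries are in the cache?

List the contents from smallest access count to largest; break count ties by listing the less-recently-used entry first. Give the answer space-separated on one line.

Answer: pig pear fox grape jay lime rat

Derivation:
LFU simulation (capacity=7):
  1. access rat: MISS. Cache: [rat(c=1)]
  2. access jay: MISS. Cache: [rat(c=1) jay(c=1)]
  3. access grape: MISS. Cache: [rat(c=1) jay(c=1) grape(c=1)]
  4. access rat: HIT, count now 2. Cache: [jay(c=1) grape(c=1) rat(c=2)]
  5. access rat: HIT, count now 3. Cache: [jay(c=1) grape(c=1) rat(c=3)]
  6. access jay: HIT, count now 2. Cache: [grape(c=1) jay(c=2) rat(c=3)]
  7. access grape: HIT, count now 2. Cache: [jay(c=2) grape(c=2) rat(c=3)]
  8. access jay: HIT, count now 3. Cache: [grape(c=2) rat(c=3) jay(c=3)]
  9. access rat: HIT, count now 4. Cache: [grape(c=2) jay(c=3) rat(c=4)]
  10. access rat: HIT, count now 5. Cache: [grape(c=2) jay(c=3) rat(c=5)]
  11. access jay: HIT, count now 4. Cache: [grape(c=2) jay(c=4) rat(c=5)]
  12. access grape: HIT, count now 3. Cache: [grape(c=3) jay(c=4) rat(c=5)]
  13. access melon: MISS. Cache: [melon(c=1) grape(c=3) jay(c=4) rat(c=5)]
  14. access rat: HIT, count now 6. Cache: [melon(c=1) grape(c=3) jay(c=4) rat(c=6)]
  15. access rat: HIT, count now 7. Cache: [melon(c=1) grape(c=3) jay(c=4) rat(c=7)]
  16. access pear: MISS. Cache: [melon(c=1) pear(c=1) grape(c=3) jay(c=4) rat(c=7)]
  17. access lime: MISS. Cache: [melon(c=1) pear(c=1) lime(c=1) grape(c=3) jay(c=4) rat(c=7)]
  18. access lime: HIT, count now 2. Cache: [melon(c=1) pear(c=1) lime(c=2) grape(c=3) jay(c=4) rat(c=7)]
  19. access pear: HIT, count now 2. Cache: [melon(c=1) lime(c=2) pear(c=2) grape(c=3) jay(c=4) rat(c=7)]
  20. access rat: HIT, count now 8. Cache: [melon(c=1) lime(c=2) pear(c=2) grape(c=3) jay(c=4) rat(c=8)]
  21. access rat: HIT, count now 9. Cache: [melon(c=1) lime(c=2) pear(c=2) grape(c=3) jay(c=4) rat(c=9)]
  22. access fox: MISS. Cache: [melon(c=1) fox(c=1) lime(c=2) pear(c=2) grape(c=3) jay(c=4) rat(c=9)]
  23. access lime: HIT, count now 3. Cache: [melon(c=1) fox(c=1) pear(c=2) grape(c=3) lime(c=3) jay(c=4) rat(c=9)]
  24. access lime: HIT, count now 4. Cache: [melon(c=1) fox(c=1) pear(c=2) grape(c=3) jay(c=4) lime(c=4) rat(c=9)]
  25. access fox: HIT, count now 2. Cache: [melon(c=1) pear(c=2) fox(c=2) grape(c=3) jay(c=4) lime(c=4) rat(c=9)]
  26. access lime: HIT, count now 5. Cache: [melon(c=1) pear(c=2) fox(c=2) grape(c=3) jay(c=4) lime(c=5) rat(c=9)]
  27. access lime: HIT, count now 6. Cache: [melon(c=1) pear(c=2) fox(c=2) grape(c=3) jay(c=4) lime(c=6) rat(c=9)]
  28. access pig: MISS, evict melon(c=1). Cache: [pig(c=1) pear(c=2) fox(c=2) grape(c=3) jay(c=4) lime(c=6) rat(c=9)]
Total: 20 hits, 8 misses, 1 evictions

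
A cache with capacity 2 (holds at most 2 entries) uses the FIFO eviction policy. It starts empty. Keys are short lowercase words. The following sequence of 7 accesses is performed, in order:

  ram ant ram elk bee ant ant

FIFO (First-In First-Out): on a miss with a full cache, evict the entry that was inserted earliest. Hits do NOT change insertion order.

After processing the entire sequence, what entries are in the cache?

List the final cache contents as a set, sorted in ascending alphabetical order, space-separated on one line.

FIFO simulation (capacity=2):
  1. access ram: MISS. Cache (old->new): [ram]
  2. access ant: MISS. Cache (old->new): [ram ant]
  3. access ram: HIT. Cache (old->new): [ram ant]
  4. access elk: MISS, evict ram. Cache (old->new): [ant elk]
  5. access bee: MISS, evict ant. Cache (old->new): [elk bee]
  6. access ant: MISS, evict elk. Cache (old->new): [bee ant]
  7. access ant: HIT. Cache (old->new): [bee ant]
Total: 2 hits, 5 misses, 3 evictions

Answer: ant bee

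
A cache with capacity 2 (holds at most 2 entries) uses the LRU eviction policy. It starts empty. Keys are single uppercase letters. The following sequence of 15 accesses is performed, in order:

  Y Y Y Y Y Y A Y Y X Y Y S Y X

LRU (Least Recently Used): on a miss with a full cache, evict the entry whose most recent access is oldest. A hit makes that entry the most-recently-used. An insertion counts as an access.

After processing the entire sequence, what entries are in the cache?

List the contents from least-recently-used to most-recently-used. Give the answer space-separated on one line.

LRU simulation (capacity=2):
  1. access Y: MISS. Cache (LRU->MRU): [Y]
  2. access Y: HIT. Cache (LRU->MRU): [Y]
  3. access Y: HIT. Cache (LRU->MRU): [Y]
  4. access Y: HIT. Cache (LRU->MRU): [Y]
  5. access Y: HIT. Cache (LRU->MRU): [Y]
  6. access Y: HIT. Cache (LRU->MRU): [Y]
  7. access A: MISS. Cache (LRU->MRU): [Y A]
  8. access Y: HIT. Cache (LRU->MRU): [A Y]
  9. access Y: HIT. Cache (LRU->MRU): [A Y]
  10. access X: MISS, evict A. Cache (LRU->MRU): [Y X]
  11. access Y: HIT. Cache (LRU->MRU): [X Y]
  12. access Y: HIT. Cache (LRU->MRU): [X Y]
  13. access S: MISS, evict X. Cache (LRU->MRU): [Y S]
  14. access Y: HIT. Cache (LRU->MRU): [S Y]
  15. access X: MISS, evict S. Cache (LRU->MRU): [Y X]
Total: 10 hits, 5 misses, 3 evictions

Answer: Y X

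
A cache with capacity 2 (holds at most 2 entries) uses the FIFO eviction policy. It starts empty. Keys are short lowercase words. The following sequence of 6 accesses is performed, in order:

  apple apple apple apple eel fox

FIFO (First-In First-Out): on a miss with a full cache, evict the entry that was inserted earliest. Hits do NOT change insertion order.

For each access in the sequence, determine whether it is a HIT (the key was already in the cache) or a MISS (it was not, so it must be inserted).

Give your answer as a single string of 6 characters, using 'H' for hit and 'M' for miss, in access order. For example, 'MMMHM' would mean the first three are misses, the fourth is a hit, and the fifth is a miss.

Answer: MHHHMM

Derivation:
FIFO simulation (capacity=2):
  1. access apple: MISS. Cache (old->new): [apple]
  2. access apple: HIT. Cache (old->new): [apple]
  3. access apple: HIT. Cache (old->new): [apple]
  4. access apple: HIT. Cache (old->new): [apple]
  5. access eel: MISS. Cache (old->new): [apple eel]
  6. access fox: MISS, evict apple. Cache (old->new): [eel fox]
Total: 3 hits, 3 misses, 1 evictions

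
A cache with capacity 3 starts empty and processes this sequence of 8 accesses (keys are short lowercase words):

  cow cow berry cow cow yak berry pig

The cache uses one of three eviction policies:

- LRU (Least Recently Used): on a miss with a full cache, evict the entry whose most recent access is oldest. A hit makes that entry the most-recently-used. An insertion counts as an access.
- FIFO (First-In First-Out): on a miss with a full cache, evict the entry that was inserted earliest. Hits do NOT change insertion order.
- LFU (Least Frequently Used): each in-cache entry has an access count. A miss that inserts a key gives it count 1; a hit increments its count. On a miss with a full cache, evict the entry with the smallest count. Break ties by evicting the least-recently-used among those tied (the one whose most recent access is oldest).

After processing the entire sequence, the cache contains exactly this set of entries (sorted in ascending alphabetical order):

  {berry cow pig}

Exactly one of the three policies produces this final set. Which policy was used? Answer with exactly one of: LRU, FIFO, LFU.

Simulating under each policy and comparing final sets:
  LRU: final set = {berry pig yak} -> differs
  FIFO: final set = {berry pig yak} -> differs
  LFU: final set = {berry cow pig} -> MATCHES target
Only LFU produces the target set.

Answer: LFU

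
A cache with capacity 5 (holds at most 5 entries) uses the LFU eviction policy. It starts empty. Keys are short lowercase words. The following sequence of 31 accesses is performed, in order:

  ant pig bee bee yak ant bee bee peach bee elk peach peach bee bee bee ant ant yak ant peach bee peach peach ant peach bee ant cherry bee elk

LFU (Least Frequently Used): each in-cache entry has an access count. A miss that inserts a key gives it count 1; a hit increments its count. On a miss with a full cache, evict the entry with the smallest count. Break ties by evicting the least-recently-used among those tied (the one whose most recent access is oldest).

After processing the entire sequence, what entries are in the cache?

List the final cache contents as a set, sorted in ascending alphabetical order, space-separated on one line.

LFU simulation (capacity=5):
  1. access ant: MISS. Cache: [ant(c=1)]
  2. access pig: MISS. Cache: [ant(c=1) pig(c=1)]
  3. access bee: MISS. Cache: [ant(c=1) pig(c=1) bee(c=1)]
  4. access bee: HIT, count now 2. Cache: [ant(c=1) pig(c=1) bee(c=2)]
  5. access yak: MISS. Cache: [ant(c=1) pig(c=1) yak(c=1) bee(c=2)]
  6. access ant: HIT, count now 2. Cache: [pig(c=1) yak(c=1) bee(c=2) ant(c=2)]
  7. access bee: HIT, count now 3. Cache: [pig(c=1) yak(c=1) ant(c=2) bee(c=3)]
  8. access bee: HIT, count now 4. Cache: [pig(c=1) yak(c=1) ant(c=2) bee(c=4)]
  9. access peach: MISS. Cache: [pig(c=1) yak(c=1) peach(c=1) ant(c=2) bee(c=4)]
  10. access bee: HIT, count now 5. Cache: [pig(c=1) yak(c=1) peach(c=1) ant(c=2) bee(c=5)]
  11. access elk: MISS, evict pig(c=1). Cache: [yak(c=1) peach(c=1) elk(c=1) ant(c=2) bee(c=5)]
  12. access peach: HIT, count now 2. Cache: [yak(c=1) elk(c=1) ant(c=2) peach(c=2) bee(c=5)]
  13. access peach: HIT, count now 3. Cache: [yak(c=1) elk(c=1) ant(c=2) peach(c=3) bee(c=5)]
  14. access bee: HIT, count now 6. Cache: [yak(c=1) elk(c=1) ant(c=2) peach(c=3) bee(c=6)]
  15. access bee: HIT, count now 7. Cache: [yak(c=1) elk(c=1) ant(c=2) peach(c=3) bee(c=7)]
  16. access bee: HIT, count now 8. Cache: [yak(c=1) elk(c=1) ant(c=2) peach(c=3) bee(c=8)]
  17. access ant: HIT, count now 3. Cache: [yak(c=1) elk(c=1) peach(c=3) ant(c=3) bee(c=8)]
  18. access ant: HIT, count now 4. Cache: [yak(c=1) elk(c=1) peach(c=3) ant(c=4) bee(c=8)]
  19. access yak: HIT, count now 2. Cache: [elk(c=1) yak(c=2) peach(c=3) ant(c=4) bee(c=8)]
  20. access ant: HIT, count now 5. Cache: [elk(c=1) yak(c=2) peach(c=3) ant(c=5) bee(c=8)]
  21. access peach: HIT, count now 4. Cache: [elk(c=1) yak(c=2) peach(c=4) ant(c=5) bee(c=8)]
  22. access bee: HIT, count now 9. Cache: [elk(c=1) yak(c=2) peach(c=4) ant(c=5) bee(c=9)]
  23. access peach: HIT, count now 5. Cache: [elk(c=1) yak(c=2) ant(c=5) peach(c=5) bee(c=9)]
  24. access peach: HIT, count now 6. Cache: [elk(c=1) yak(c=2) ant(c=5) peach(c=6) bee(c=9)]
  25. access ant: HIT, count now 6. Cache: [elk(c=1) yak(c=2) peach(c=6) ant(c=6) bee(c=9)]
  26. access peach: HIT, count now 7. Cache: [elk(c=1) yak(c=2) ant(c=6) peach(c=7) bee(c=9)]
  27. access bee: HIT, count now 10. Cache: [elk(c=1) yak(c=2) ant(c=6) peach(c=7) bee(c=10)]
  28. access ant: HIT, count now 7. Cache: [elk(c=1) yak(c=2) peach(c=7) ant(c=7) bee(c=10)]
  29. access cherry: MISS, evict elk(c=1). Cache: [cherry(c=1) yak(c=2) peach(c=7) ant(c=7) bee(c=10)]
  30. access bee: HIT, count now 11. Cache: [cherry(c=1) yak(c=2) peach(c=7) ant(c=7) bee(c=11)]
  31. access elk: MISS, evict cherry(c=1). Cache: [elk(c=1) yak(c=2) peach(c=7) ant(c=7) bee(c=11)]
Total: 23 hits, 8 misses, 3 evictions

Answer: ant bee elk peach yak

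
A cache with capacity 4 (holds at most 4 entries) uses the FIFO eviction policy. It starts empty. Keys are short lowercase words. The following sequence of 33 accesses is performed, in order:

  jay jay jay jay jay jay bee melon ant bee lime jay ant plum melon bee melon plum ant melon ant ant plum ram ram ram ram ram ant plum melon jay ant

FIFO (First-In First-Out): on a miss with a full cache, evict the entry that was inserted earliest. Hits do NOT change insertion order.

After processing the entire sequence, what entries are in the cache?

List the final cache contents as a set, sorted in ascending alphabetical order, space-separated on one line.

Answer: ant jay melon plum

Derivation:
FIFO simulation (capacity=4):
  1. access jay: MISS. Cache (old->new): [jay]
  2. access jay: HIT. Cache (old->new): [jay]
  3. access jay: HIT. Cache (old->new): [jay]
  4. access jay: HIT. Cache (old->new): [jay]
  5. access jay: HIT. Cache (old->new): [jay]
  6. access jay: HIT. Cache (old->new): [jay]
  7. access bee: MISS. Cache (old->new): [jay bee]
  8. access melon: MISS. Cache (old->new): [jay bee melon]
  9. access ant: MISS. Cache (old->new): [jay bee melon ant]
  10. access bee: HIT. Cache (old->new): [jay bee melon ant]
  11. access lime: MISS, evict jay. Cache (old->new): [bee melon ant lime]
  12. access jay: MISS, evict bee. Cache (old->new): [melon ant lime jay]
  13. access ant: HIT. Cache (old->new): [melon ant lime jay]
  14. access plum: MISS, evict melon. Cache (old->new): [ant lime jay plum]
  15. access melon: MISS, evict ant. Cache (old->new): [lime jay plum melon]
  16. access bee: MISS, evict lime. Cache (old->new): [jay plum melon bee]
  17. access melon: HIT. Cache (old->new): [jay plum melon bee]
  18. access plum: HIT. Cache (old->new): [jay plum melon bee]
  19. access ant: MISS, evict jay. Cache (old->new): [plum melon bee ant]
  20. access melon: HIT. Cache (old->new): [plum melon bee ant]
  21. access ant: HIT. Cache (old->new): [plum melon bee ant]
  22. access ant: HIT. Cache (old->new): [plum melon bee ant]
  23. access plum: HIT. Cache (old->new): [plum melon bee ant]
  24. access ram: MISS, evict plum. Cache (old->new): [melon bee ant ram]
  25. access ram: HIT. Cache (old->new): [melon bee ant ram]
  26. access ram: HIT. Cache (old->new): [melon bee ant ram]
  27. access ram: HIT. Cache (old->new): [melon bee ant ram]
  28. access ram: HIT. Cache (old->new): [melon bee ant ram]
  29. access ant: HIT. Cache (old->new): [melon bee ant ram]
  30. access plum: MISS, evict melon. Cache (old->new): [bee ant ram plum]
  31. access melon: MISS, evict bee. Cache (old->new): [ant ram plum melon]
  32. access jay: MISS, evict ant. Cache (old->new): [ram plum melon jay]
  33. access ant: MISS, evict ram. Cache (old->new): [plum melon jay ant]
Total: 18 hits, 15 misses, 11 evictions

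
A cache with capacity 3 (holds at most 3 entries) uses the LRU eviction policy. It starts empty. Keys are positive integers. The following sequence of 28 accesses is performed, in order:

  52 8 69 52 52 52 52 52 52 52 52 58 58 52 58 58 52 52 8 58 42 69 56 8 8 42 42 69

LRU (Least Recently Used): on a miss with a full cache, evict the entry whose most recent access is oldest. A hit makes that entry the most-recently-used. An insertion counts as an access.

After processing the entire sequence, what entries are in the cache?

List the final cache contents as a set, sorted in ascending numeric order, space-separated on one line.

Answer: 8 42 69

Derivation:
LRU simulation (capacity=3):
  1. access 52: MISS. Cache (LRU->MRU): [52]
  2. access 8: MISS. Cache (LRU->MRU): [52 8]
  3. access 69: MISS. Cache (LRU->MRU): [52 8 69]
  4. access 52: HIT. Cache (LRU->MRU): [8 69 52]
  5. access 52: HIT. Cache (LRU->MRU): [8 69 52]
  6. access 52: HIT. Cache (LRU->MRU): [8 69 52]
  7. access 52: HIT. Cache (LRU->MRU): [8 69 52]
  8. access 52: HIT. Cache (LRU->MRU): [8 69 52]
  9. access 52: HIT. Cache (LRU->MRU): [8 69 52]
  10. access 52: HIT. Cache (LRU->MRU): [8 69 52]
  11. access 52: HIT. Cache (LRU->MRU): [8 69 52]
  12. access 58: MISS, evict 8. Cache (LRU->MRU): [69 52 58]
  13. access 58: HIT. Cache (LRU->MRU): [69 52 58]
  14. access 52: HIT. Cache (LRU->MRU): [69 58 52]
  15. access 58: HIT. Cache (LRU->MRU): [69 52 58]
  16. access 58: HIT. Cache (LRU->MRU): [69 52 58]
  17. access 52: HIT. Cache (LRU->MRU): [69 58 52]
  18. access 52: HIT. Cache (LRU->MRU): [69 58 52]
  19. access 8: MISS, evict 69. Cache (LRU->MRU): [58 52 8]
  20. access 58: HIT. Cache (LRU->MRU): [52 8 58]
  21. access 42: MISS, evict 52. Cache (LRU->MRU): [8 58 42]
  22. access 69: MISS, evict 8. Cache (LRU->MRU): [58 42 69]
  23. access 56: MISS, evict 58. Cache (LRU->MRU): [42 69 56]
  24. access 8: MISS, evict 42. Cache (LRU->MRU): [69 56 8]
  25. access 8: HIT. Cache (LRU->MRU): [69 56 8]
  26. access 42: MISS, evict 69. Cache (LRU->MRU): [56 8 42]
  27. access 42: HIT. Cache (LRU->MRU): [56 8 42]
  28. access 69: MISS, evict 56. Cache (LRU->MRU): [8 42 69]
Total: 17 hits, 11 misses, 8 evictions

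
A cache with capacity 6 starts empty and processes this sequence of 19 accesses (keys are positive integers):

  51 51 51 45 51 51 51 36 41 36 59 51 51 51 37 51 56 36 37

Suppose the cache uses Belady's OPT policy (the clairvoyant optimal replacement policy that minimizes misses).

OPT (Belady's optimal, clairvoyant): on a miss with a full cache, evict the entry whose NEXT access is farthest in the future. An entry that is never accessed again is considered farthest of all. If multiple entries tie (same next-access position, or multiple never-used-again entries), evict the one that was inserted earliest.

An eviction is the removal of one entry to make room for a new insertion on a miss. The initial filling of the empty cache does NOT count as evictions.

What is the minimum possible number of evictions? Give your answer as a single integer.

Answer: 1

Derivation:
OPT (Belady) simulation (capacity=6):
  1. access 51: MISS. Cache: [51]
  2. access 51: HIT. Next use of 51: step 3. Cache: [51]
  3. access 51: HIT. Next use of 51: step 5. Cache: [51]
  4. access 45: MISS. Cache: [51 45]
  5. access 51: HIT. Next use of 51: step 6. Cache: [51 45]
  6. access 51: HIT. Next use of 51: step 7. Cache: [51 45]
  7. access 51: HIT. Next use of 51: step 12. Cache: [51 45]
  8. access 36: MISS. Cache: [51 45 36]
  9. access 41: MISS. Cache: [51 45 36 41]
  10. access 36: HIT. Next use of 36: step 18. Cache: [51 45 36 41]
  11. access 59: MISS. Cache: [51 45 36 41 59]
  12. access 51: HIT. Next use of 51: step 13. Cache: [51 45 36 41 59]
  13. access 51: HIT. Next use of 51: step 14. Cache: [51 45 36 41 59]
  14. access 51: HIT. Next use of 51: step 16. Cache: [51 45 36 41 59]
  15. access 37: MISS. Cache: [51 45 36 41 59 37]
  16. access 51: HIT. Next use of 51: never. Cache: [51 45 36 41 59 37]
  17. access 56: MISS, evict 51 (next use: never). Cache: [45 36 41 59 37 56]
  18. access 36: HIT. Next use of 36: never. Cache: [45 36 41 59 37 56]
  19. access 37: HIT. Next use of 37: never. Cache: [45 36 41 59 37 56]
Total: 12 hits, 7 misses, 1 evictions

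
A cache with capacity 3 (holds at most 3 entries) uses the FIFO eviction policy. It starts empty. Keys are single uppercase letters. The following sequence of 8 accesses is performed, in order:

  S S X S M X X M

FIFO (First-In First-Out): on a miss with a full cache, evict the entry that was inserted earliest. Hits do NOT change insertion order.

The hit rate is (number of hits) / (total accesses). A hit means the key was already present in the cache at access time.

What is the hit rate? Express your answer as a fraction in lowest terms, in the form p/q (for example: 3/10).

FIFO simulation (capacity=3):
  1. access S: MISS. Cache (old->new): [S]
  2. access S: HIT. Cache (old->new): [S]
  3. access X: MISS. Cache (old->new): [S X]
  4. access S: HIT. Cache (old->new): [S X]
  5. access M: MISS. Cache (old->new): [S X M]
  6. access X: HIT. Cache (old->new): [S X M]
  7. access X: HIT. Cache (old->new): [S X M]
  8. access M: HIT. Cache (old->new): [S X M]
Total: 5 hits, 3 misses, 0 evictions

Hit rate = 5/8

Answer: 5/8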